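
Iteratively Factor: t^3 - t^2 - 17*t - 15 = (t + 3)*(t^2 - 4*t - 5) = (t - 5)*(t + 3)*(t + 1)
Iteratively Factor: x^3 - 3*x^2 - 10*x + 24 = (x - 4)*(x^2 + x - 6) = (x - 4)*(x + 3)*(x - 2)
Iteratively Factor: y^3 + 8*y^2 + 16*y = (y + 4)*(y^2 + 4*y) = (y + 4)^2*(y)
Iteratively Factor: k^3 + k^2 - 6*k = (k - 2)*(k^2 + 3*k) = (k - 2)*(k + 3)*(k)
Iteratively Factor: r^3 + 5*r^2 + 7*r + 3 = (r + 3)*(r^2 + 2*r + 1) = (r + 1)*(r + 3)*(r + 1)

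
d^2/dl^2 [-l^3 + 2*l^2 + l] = 4 - 6*l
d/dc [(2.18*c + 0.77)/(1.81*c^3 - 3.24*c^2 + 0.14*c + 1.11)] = (-7.8916*c^3 + 2.8821*c^2 + 4.9896*c + 2.312)/(3.2761*c^6 - 11.7288*c^5 + 11.0044*c^4 + 3.111*c^3 - 7.1732*c^2 + 0.3108*c + 1.2321)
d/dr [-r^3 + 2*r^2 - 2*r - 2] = -3*r^2 + 4*r - 2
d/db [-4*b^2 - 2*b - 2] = -8*b - 2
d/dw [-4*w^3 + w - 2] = 1 - 12*w^2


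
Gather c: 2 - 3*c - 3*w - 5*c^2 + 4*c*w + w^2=-5*c^2 + c*(4*w - 3) + w^2 - 3*w + 2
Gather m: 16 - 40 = -24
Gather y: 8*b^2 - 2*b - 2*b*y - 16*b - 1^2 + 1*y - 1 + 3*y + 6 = 8*b^2 - 18*b + y*(4 - 2*b) + 4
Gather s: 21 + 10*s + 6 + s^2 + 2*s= s^2 + 12*s + 27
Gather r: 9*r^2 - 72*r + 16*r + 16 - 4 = 9*r^2 - 56*r + 12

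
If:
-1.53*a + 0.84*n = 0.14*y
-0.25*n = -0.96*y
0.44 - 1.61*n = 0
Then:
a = 0.14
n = 0.27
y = 0.07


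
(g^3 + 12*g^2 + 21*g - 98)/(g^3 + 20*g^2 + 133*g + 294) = (g - 2)/(g + 6)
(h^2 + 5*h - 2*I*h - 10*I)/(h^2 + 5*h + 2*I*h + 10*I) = (h - 2*I)/(h + 2*I)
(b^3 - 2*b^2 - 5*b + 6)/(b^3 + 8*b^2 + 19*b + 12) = (b^3 - 2*b^2 - 5*b + 6)/(b^3 + 8*b^2 + 19*b + 12)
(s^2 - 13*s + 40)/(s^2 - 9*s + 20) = (s - 8)/(s - 4)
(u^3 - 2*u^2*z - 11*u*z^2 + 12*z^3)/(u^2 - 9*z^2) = (-u^2 + 5*u*z - 4*z^2)/(-u + 3*z)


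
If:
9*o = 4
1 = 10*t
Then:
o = 4/9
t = 1/10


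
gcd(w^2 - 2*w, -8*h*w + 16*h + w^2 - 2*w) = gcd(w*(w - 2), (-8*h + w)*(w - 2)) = w - 2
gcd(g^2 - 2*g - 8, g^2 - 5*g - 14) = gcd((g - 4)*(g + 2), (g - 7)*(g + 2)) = g + 2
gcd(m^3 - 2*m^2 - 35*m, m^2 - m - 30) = m + 5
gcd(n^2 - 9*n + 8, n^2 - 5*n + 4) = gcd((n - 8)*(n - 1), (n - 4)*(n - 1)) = n - 1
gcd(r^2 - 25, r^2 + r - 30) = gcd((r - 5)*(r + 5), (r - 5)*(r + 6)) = r - 5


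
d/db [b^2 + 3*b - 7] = 2*b + 3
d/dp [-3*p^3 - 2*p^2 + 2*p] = -9*p^2 - 4*p + 2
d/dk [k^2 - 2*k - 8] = 2*k - 2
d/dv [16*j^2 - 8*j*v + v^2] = -8*j + 2*v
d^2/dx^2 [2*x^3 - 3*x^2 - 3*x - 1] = 12*x - 6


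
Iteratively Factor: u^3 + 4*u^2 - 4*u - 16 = (u + 2)*(u^2 + 2*u - 8) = (u + 2)*(u + 4)*(u - 2)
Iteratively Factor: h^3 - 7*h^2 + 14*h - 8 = (h - 1)*(h^2 - 6*h + 8) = (h - 4)*(h - 1)*(h - 2)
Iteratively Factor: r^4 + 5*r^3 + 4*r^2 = (r + 1)*(r^3 + 4*r^2) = r*(r + 1)*(r^2 + 4*r) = r^2*(r + 1)*(r + 4)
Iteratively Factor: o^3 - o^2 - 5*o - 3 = (o + 1)*(o^2 - 2*o - 3) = (o - 3)*(o + 1)*(o + 1)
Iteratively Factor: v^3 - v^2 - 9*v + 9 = (v + 3)*(v^2 - 4*v + 3) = (v - 3)*(v + 3)*(v - 1)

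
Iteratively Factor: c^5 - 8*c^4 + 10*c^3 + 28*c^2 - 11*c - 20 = (c + 1)*(c^4 - 9*c^3 + 19*c^2 + 9*c - 20) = (c - 1)*(c + 1)*(c^3 - 8*c^2 + 11*c + 20) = (c - 1)*(c + 1)^2*(c^2 - 9*c + 20) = (c - 5)*(c - 1)*(c + 1)^2*(c - 4)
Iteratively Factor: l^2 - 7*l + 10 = (l - 5)*(l - 2)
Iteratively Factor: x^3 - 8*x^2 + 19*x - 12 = (x - 3)*(x^2 - 5*x + 4) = (x - 3)*(x - 1)*(x - 4)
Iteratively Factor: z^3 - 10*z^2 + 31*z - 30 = (z - 2)*(z^2 - 8*z + 15) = (z - 3)*(z - 2)*(z - 5)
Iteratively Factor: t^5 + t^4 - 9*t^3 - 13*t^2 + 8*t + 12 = (t + 1)*(t^4 - 9*t^2 - 4*t + 12) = (t + 1)*(t + 2)*(t^3 - 2*t^2 - 5*t + 6) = (t + 1)*(t + 2)^2*(t^2 - 4*t + 3) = (t - 1)*(t + 1)*(t + 2)^2*(t - 3)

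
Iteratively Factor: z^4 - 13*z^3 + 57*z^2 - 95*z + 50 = (z - 5)*(z^3 - 8*z^2 + 17*z - 10) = (z - 5)*(z - 1)*(z^2 - 7*z + 10) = (z - 5)^2*(z - 1)*(z - 2)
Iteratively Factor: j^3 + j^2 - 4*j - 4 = (j + 1)*(j^2 - 4) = (j - 2)*(j + 1)*(j + 2)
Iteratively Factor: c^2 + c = (c + 1)*(c)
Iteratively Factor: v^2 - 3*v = (v)*(v - 3)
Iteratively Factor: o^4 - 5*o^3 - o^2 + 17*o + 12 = (o - 4)*(o^3 - o^2 - 5*o - 3) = (o - 4)*(o - 3)*(o^2 + 2*o + 1) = (o - 4)*(o - 3)*(o + 1)*(o + 1)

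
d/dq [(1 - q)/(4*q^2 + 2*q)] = (q^2 - 2*q - 1/2)/(q^2*(4*q^2 + 4*q + 1))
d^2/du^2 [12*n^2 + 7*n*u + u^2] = 2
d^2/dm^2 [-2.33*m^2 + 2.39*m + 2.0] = -4.66000000000000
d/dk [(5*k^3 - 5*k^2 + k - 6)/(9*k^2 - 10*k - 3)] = (45*k^4 - 100*k^3 - 4*k^2 + 138*k - 63)/(81*k^4 - 180*k^3 + 46*k^2 + 60*k + 9)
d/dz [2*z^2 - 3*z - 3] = 4*z - 3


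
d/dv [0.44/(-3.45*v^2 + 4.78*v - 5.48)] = (3.036*v - 2.1032)/(3.45*v^2 - 4.78*v + 5.48)^2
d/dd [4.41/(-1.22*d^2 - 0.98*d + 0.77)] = (10.7604*d + 4.3218)/(1.22*d^2 + 0.98*d - 0.77)^2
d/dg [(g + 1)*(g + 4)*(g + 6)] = 3*g^2 + 22*g + 34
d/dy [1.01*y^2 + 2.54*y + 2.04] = 2.02*y + 2.54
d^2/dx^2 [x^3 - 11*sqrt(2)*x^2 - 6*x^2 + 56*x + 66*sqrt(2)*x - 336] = 6*x - 22*sqrt(2) - 12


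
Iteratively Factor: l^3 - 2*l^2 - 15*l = (l + 3)*(l^2 - 5*l) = (l - 5)*(l + 3)*(l)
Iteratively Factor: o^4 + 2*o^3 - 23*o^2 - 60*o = (o - 5)*(o^3 + 7*o^2 + 12*o) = (o - 5)*(o + 4)*(o^2 + 3*o) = o*(o - 5)*(o + 4)*(o + 3)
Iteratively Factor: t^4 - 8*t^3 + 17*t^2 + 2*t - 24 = (t - 4)*(t^3 - 4*t^2 + t + 6) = (t - 4)*(t - 3)*(t^2 - t - 2) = (t - 4)*(t - 3)*(t - 2)*(t + 1)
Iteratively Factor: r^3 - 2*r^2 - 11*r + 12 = (r - 1)*(r^2 - r - 12) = (r - 1)*(r + 3)*(r - 4)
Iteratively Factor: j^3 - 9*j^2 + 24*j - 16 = (j - 4)*(j^2 - 5*j + 4) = (j - 4)^2*(j - 1)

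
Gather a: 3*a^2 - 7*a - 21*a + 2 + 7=3*a^2 - 28*a + 9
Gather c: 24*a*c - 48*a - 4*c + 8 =-48*a + c*(24*a - 4) + 8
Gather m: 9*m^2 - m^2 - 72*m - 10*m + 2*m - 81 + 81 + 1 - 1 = 8*m^2 - 80*m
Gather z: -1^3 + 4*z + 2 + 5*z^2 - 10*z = 5*z^2 - 6*z + 1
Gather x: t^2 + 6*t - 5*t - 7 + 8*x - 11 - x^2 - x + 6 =t^2 + t - x^2 + 7*x - 12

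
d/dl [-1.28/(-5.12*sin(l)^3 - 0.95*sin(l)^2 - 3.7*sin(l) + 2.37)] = (-2.432*sin(l) + 9.8304*cos(2*l) - 14.5664)*cos(l)/(5.12*sin(l)^3 + 0.95*sin(l)^2 + 3.7*sin(l) - 2.37)^2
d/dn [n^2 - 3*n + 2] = 2*n - 3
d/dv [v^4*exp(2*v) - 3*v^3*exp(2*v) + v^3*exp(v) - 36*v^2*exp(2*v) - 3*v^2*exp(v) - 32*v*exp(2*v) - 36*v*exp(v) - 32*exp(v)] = (2*v^4*exp(v) - 2*v^3*exp(v) + v^3 - 81*v^2*exp(v) - 136*v*exp(v) - 42*v - 32*exp(v) - 68)*exp(v)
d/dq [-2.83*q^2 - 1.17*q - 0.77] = -5.66*q - 1.17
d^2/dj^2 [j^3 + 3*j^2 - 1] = 6*j + 6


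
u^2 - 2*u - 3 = (u - 3)*(u + 1)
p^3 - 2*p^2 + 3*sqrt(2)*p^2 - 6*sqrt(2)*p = p*(p - 2)*(p + 3*sqrt(2))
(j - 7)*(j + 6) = j^2 - j - 42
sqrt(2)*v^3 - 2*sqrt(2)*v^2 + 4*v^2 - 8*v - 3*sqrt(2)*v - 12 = (v - 3)*(v + 2*sqrt(2))*(sqrt(2)*v + sqrt(2))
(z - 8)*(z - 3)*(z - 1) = z^3 - 12*z^2 + 35*z - 24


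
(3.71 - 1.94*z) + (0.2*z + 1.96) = 5.67 - 1.74*z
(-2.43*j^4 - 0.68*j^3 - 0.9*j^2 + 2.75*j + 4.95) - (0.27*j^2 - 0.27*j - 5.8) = -2.43*j^4 - 0.68*j^3 - 1.17*j^2 + 3.02*j + 10.75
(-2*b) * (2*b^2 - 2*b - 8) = -4*b^3 + 4*b^2 + 16*b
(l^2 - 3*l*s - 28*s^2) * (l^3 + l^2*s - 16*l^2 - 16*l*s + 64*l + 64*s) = l^5 - 2*l^4*s - 16*l^4 - 31*l^3*s^2 + 32*l^3*s + 64*l^3 - 28*l^2*s^3 + 496*l^2*s^2 - 128*l^2*s + 448*l*s^3 - 1984*l*s^2 - 1792*s^3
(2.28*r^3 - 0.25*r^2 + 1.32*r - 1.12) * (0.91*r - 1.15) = 2.0748*r^4 - 2.8495*r^3 + 1.4887*r^2 - 2.5372*r + 1.288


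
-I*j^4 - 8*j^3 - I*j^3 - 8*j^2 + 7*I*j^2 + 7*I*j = j*(j - 7*I)*(j - I)*(-I*j - I)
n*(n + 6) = n^2 + 6*n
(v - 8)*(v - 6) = v^2 - 14*v + 48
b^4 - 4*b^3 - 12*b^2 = b^2*(b - 6)*(b + 2)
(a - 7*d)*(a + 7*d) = a^2 - 49*d^2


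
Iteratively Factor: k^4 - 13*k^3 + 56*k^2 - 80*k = (k - 4)*(k^3 - 9*k^2 + 20*k) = (k - 4)^2*(k^2 - 5*k) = (k - 5)*(k - 4)^2*(k)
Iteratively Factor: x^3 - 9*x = (x + 3)*(x^2 - 3*x) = x*(x + 3)*(x - 3)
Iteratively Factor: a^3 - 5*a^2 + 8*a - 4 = (a - 2)*(a^2 - 3*a + 2) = (a - 2)*(a - 1)*(a - 2)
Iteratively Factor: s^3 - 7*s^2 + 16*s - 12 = (s - 3)*(s^2 - 4*s + 4) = (s - 3)*(s - 2)*(s - 2)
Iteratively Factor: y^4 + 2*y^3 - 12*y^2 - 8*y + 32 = (y - 2)*(y^3 + 4*y^2 - 4*y - 16) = (y - 2)^2*(y^2 + 6*y + 8) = (y - 2)^2*(y + 4)*(y + 2)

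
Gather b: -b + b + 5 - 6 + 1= 0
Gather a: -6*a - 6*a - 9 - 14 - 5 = -12*a - 28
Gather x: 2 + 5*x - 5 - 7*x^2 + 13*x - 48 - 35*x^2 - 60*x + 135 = -42*x^2 - 42*x + 84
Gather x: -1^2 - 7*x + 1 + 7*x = 0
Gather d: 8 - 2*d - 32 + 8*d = 6*d - 24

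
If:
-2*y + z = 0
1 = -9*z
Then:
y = -1/18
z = -1/9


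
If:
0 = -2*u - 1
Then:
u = -1/2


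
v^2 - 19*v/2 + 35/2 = (v - 7)*(v - 5/2)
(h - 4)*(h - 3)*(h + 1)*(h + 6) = h^4 - 31*h^2 + 42*h + 72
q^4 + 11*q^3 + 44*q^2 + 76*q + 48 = (q + 2)^2*(q + 3)*(q + 4)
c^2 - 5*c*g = c*(c - 5*g)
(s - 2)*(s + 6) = s^2 + 4*s - 12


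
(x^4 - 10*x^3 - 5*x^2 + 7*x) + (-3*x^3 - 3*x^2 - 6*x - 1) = x^4 - 13*x^3 - 8*x^2 + x - 1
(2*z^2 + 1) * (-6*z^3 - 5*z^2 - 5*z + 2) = -12*z^5 - 10*z^4 - 16*z^3 - z^2 - 5*z + 2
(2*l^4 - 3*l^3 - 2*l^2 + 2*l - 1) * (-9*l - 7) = -18*l^5 + 13*l^4 + 39*l^3 - 4*l^2 - 5*l + 7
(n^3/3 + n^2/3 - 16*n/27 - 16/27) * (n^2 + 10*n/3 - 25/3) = n^5/3 + 13*n^4/9 - 61*n^3/27 - 433*n^2/81 + 80*n/27 + 400/81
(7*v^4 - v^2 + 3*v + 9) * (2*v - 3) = 14*v^5 - 21*v^4 - 2*v^3 + 9*v^2 + 9*v - 27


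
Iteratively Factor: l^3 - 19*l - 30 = (l - 5)*(l^2 + 5*l + 6) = (l - 5)*(l + 2)*(l + 3)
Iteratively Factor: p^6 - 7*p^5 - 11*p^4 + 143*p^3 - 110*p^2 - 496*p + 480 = (p - 3)*(p^5 - 4*p^4 - 23*p^3 + 74*p^2 + 112*p - 160) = (p - 5)*(p - 3)*(p^4 + p^3 - 18*p^2 - 16*p + 32) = (p - 5)*(p - 3)*(p - 1)*(p^3 + 2*p^2 - 16*p - 32) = (p - 5)*(p - 4)*(p - 3)*(p - 1)*(p^2 + 6*p + 8) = (p - 5)*(p - 4)*(p - 3)*(p - 1)*(p + 4)*(p + 2)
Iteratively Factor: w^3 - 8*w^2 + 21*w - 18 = (w - 3)*(w^2 - 5*w + 6) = (w - 3)^2*(w - 2)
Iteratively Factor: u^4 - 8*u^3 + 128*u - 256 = (u - 4)*(u^3 - 4*u^2 - 16*u + 64) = (u - 4)^2*(u^2 - 16) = (u - 4)^2*(u + 4)*(u - 4)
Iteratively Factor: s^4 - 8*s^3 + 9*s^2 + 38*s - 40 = (s + 2)*(s^3 - 10*s^2 + 29*s - 20) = (s - 5)*(s + 2)*(s^2 - 5*s + 4) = (s - 5)*(s - 4)*(s + 2)*(s - 1)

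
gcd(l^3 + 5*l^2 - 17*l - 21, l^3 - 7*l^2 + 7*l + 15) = l^2 - 2*l - 3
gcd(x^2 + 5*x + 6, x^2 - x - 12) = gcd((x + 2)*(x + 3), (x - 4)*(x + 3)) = x + 3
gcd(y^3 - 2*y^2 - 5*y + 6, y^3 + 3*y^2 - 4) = y^2 + y - 2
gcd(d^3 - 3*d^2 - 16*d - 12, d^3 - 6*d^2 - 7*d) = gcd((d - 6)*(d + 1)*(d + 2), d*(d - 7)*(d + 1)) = d + 1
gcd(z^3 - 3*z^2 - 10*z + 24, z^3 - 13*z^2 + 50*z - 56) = z^2 - 6*z + 8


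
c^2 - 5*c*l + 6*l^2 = (c - 3*l)*(c - 2*l)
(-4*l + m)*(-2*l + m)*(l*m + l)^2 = 8*l^4*m^2 + 16*l^4*m + 8*l^4 - 6*l^3*m^3 - 12*l^3*m^2 - 6*l^3*m + l^2*m^4 + 2*l^2*m^3 + l^2*m^2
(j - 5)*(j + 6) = j^2 + j - 30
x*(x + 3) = x^2 + 3*x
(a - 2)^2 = a^2 - 4*a + 4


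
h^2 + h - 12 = (h - 3)*(h + 4)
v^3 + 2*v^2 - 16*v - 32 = (v - 4)*(v + 2)*(v + 4)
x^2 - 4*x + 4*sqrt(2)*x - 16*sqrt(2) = (x - 4)*(x + 4*sqrt(2))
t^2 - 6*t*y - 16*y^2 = (t - 8*y)*(t + 2*y)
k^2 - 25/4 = (k - 5/2)*(k + 5/2)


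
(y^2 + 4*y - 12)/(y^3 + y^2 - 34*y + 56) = (y + 6)/(y^2 + 3*y - 28)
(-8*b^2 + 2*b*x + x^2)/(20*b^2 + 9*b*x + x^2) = (-2*b + x)/(5*b + x)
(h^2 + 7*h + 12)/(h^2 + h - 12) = (h + 3)/(h - 3)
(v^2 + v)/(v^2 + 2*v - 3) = v*(v + 1)/(v^2 + 2*v - 3)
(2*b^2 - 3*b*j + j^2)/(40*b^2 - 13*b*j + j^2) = (2*b^2 - 3*b*j + j^2)/(40*b^2 - 13*b*j + j^2)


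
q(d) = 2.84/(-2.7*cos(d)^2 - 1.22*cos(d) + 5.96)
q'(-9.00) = -0.19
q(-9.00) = 0.59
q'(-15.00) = -0.19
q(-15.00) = 0.53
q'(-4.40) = 0.03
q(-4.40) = 0.47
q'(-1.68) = 0.05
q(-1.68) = 0.47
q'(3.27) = -0.07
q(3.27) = 0.63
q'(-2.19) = -0.13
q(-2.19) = 0.49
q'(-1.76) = 0.02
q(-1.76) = 0.47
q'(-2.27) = -0.15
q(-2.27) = 0.50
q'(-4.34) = 0.05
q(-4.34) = 0.47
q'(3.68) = -0.20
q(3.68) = 0.57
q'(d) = 2.84*(-5.4*sin(d)*cos(d) - 1.22*sin(d))/(-2.7*cos(d)^2 - 1.22*cos(d) + 5.96)^2 = -(15.336*cos(d) + 3.4648)*sin(d)/(2.7*cos(d)^2 + 1.22*cos(d) - 5.96)^2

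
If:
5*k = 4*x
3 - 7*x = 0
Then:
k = 12/35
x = 3/7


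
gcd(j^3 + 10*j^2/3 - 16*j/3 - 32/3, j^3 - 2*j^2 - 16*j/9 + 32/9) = j^2 - 2*j/3 - 8/3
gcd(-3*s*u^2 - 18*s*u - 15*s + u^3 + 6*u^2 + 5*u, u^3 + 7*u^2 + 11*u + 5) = u^2 + 6*u + 5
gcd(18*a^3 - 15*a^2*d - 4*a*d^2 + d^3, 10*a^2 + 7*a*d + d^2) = 1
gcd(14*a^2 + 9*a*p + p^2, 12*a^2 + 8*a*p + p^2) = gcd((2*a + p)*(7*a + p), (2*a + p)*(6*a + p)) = 2*a + p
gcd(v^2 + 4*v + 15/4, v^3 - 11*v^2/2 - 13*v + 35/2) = v + 5/2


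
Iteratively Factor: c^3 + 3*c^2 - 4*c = (c + 4)*(c^2 - c) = c*(c + 4)*(c - 1)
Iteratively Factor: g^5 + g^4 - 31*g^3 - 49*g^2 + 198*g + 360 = (g + 4)*(g^4 - 3*g^3 - 19*g^2 + 27*g + 90) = (g - 3)*(g + 4)*(g^3 - 19*g - 30) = (g - 5)*(g - 3)*(g + 4)*(g^2 + 5*g + 6) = (g - 5)*(g - 3)*(g + 2)*(g + 4)*(g + 3)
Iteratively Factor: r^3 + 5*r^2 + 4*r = (r + 1)*(r^2 + 4*r) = (r + 1)*(r + 4)*(r)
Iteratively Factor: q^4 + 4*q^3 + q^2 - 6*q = (q)*(q^3 + 4*q^2 + q - 6) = q*(q + 3)*(q^2 + q - 2) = q*(q - 1)*(q + 3)*(q + 2)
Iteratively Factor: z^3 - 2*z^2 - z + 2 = (z - 2)*(z^2 - 1) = (z - 2)*(z - 1)*(z + 1)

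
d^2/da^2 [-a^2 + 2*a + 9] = -2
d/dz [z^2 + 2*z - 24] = 2*z + 2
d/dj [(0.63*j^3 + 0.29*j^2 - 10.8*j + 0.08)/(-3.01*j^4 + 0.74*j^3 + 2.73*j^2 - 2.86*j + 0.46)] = (1.8963*j^6 + 1.7458*j^5 - 96.0187*j^4 + 13.3436*j^3 + 29.3464*j^2 - 0.170000000000002*j - 4.7392)/(9.0601*j^8 - 4.4548*j^7 - 15.887*j^6 + 21.2576*j^5 + 0.4509*j^4 - 14.9348*j^3 + 10.6912*j^2 - 2.6312*j + 0.2116)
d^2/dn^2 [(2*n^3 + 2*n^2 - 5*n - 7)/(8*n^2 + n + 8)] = 42*(-22*n^3 - 80*n^2 + 56*n + 29)/(512*n^6 + 192*n^5 + 1560*n^4 + 385*n^3 + 1560*n^2 + 192*n + 512)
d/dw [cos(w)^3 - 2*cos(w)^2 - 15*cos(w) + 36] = (-3*cos(w)^2 + 4*cos(w) + 15)*sin(w)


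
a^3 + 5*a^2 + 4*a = a*(a + 1)*(a + 4)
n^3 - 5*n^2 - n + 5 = (n - 5)*(n - 1)*(n + 1)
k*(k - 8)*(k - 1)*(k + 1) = k^4 - 8*k^3 - k^2 + 8*k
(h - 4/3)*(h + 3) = h^2 + 5*h/3 - 4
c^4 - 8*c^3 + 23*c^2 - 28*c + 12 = (c - 3)*(c - 2)^2*(c - 1)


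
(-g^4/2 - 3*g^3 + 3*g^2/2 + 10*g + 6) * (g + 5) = -g^5/2 - 11*g^4/2 - 27*g^3/2 + 35*g^2/2 + 56*g + 30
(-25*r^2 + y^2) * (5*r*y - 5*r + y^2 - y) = -125*r^3*y + 125*r^3 - 25*r^2*y^2 + 25*r^2*y + 5*r*y^3 - 5*r*y^2 + y^4 - y^3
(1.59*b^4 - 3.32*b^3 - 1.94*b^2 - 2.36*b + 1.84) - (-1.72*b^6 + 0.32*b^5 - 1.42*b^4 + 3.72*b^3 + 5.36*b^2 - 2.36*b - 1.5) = 1.72*b^6 - 0.32*b^5 + 3.01*b^4 - 7.04*b^3 - 7.3*b^2 + 3.34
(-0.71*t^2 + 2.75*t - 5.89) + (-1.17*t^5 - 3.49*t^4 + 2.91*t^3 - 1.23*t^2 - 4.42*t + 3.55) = -1.17*t^5 - 3.49*t^4 + 2.91*t^3 - 1.94*t^2 - 1.67*t - 2.34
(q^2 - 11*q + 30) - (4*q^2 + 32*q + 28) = -3*q^2 - 43*q + 2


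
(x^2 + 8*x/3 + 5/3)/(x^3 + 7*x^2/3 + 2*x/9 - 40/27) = 9*(x + 1)/(9*x^2 + 6*x - 8)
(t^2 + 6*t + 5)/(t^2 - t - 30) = (t + 1)/(t - 6)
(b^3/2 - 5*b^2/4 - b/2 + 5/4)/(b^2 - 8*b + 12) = (2*b^3 - 5*b^2 - 2*b + 5)/(4*(b^2 - 8*b + 12))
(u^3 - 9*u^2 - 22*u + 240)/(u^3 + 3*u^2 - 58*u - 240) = (u - 6)/(u + 6)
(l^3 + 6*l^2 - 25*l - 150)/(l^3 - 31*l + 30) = (l + 5)/(l - 1)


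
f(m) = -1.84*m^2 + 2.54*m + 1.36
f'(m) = 2.54 - 3.68*m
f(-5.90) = -77.68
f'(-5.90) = 24.25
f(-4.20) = -41.77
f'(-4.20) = 18.00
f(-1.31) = -5.13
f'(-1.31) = 7.36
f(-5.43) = -66.68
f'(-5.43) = 22.52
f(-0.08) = 1.15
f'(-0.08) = 2.83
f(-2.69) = -18.79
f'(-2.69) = 12.44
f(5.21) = -35.35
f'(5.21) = -16.63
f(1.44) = 1.20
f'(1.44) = -2.76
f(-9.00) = -170.54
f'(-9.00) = 35.66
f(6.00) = -49.64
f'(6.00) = -19.54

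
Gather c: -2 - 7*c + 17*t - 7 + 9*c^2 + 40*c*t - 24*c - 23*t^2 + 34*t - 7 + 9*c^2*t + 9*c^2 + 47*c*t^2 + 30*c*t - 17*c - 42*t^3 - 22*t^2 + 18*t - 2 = c^2*(9*t + 18) + c*(47*t^2 + 70*t - 48) - 42*t^3 - 45*t^2 + 69*t - 18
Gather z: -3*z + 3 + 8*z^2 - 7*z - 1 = 8*z^2 - 10*z + 2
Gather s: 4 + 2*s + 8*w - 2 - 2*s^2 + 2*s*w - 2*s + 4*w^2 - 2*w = -2*s^2 + 2*s*w + 4*w^2 + 6*w + 2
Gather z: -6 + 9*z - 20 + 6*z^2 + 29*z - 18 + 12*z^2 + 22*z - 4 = 18*z^2 + 60*z - 48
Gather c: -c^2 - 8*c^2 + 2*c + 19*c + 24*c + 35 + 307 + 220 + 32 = -9*c^2 + 45*c + 594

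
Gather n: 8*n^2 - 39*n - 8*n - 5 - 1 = 8*n^2 - 47*n - 6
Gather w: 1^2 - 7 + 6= 0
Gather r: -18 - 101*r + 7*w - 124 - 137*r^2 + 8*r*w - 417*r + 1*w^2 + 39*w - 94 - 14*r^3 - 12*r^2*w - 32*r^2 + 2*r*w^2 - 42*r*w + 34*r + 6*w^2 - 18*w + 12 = -14*r^3 + r^2*(-12*w - 169) + r*(2*w^2 - 34*w - 484) + 7*w^2 + 28*w - 224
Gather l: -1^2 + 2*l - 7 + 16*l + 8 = 18*l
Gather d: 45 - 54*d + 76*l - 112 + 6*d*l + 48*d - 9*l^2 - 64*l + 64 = d*(6*l - 6) - 9*l^2 + 12*l - 3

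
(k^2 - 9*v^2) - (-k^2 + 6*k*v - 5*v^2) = 2*k^2 - 6*k*v - 4*v^2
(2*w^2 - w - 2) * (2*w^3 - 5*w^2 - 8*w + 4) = 4*w^5 - 12*w^4 - 15*w^3 + 26*w^2 + 12*w - 8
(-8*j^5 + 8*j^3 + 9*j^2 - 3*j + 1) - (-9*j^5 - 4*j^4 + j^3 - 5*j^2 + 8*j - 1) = j^5 + 4*j^4 + 7*j^3 + 14*j^2 - 11*j + 2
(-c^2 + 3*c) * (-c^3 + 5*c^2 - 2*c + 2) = c^5 - 8*c^4 + 17*c^3 - 8*c^2 + 6*c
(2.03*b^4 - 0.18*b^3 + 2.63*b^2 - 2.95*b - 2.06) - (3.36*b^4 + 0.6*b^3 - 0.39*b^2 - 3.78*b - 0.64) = -1.33*b^4 - 0.78*b^3 + 3.02*b^2 + 0.83*b - 1.42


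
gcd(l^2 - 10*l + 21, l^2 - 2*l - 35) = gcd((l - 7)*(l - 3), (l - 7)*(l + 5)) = l - 7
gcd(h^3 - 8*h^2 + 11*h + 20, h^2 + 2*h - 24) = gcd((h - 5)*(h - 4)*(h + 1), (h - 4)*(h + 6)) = h - 4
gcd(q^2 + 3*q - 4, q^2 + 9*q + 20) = q + 4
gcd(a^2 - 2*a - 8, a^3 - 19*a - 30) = a + 2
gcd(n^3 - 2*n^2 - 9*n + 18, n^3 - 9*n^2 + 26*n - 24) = n^2 - 5*n + 6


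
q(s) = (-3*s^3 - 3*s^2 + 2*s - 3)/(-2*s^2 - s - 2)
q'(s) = (4*s + 1)*(-3*s^3 - 3*s^2 + 2*s - 3)/(-2*s^2 - s - 2)^2 + (-9*s^2 - 6*s + 2)/(-2*s^2 - s - 2)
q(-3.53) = -3.61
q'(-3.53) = 1.78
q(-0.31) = 2.03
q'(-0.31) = -1.33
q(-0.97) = 1.73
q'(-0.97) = 1.93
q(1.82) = 2.62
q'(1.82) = 1.63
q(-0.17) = 1.81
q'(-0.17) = -1.77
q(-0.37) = 2.10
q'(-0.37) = -1.04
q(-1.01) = 1.65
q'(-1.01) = 2.02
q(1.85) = 2.67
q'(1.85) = 1.63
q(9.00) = 13.96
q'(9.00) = 1.53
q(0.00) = 1.50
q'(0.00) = -1.75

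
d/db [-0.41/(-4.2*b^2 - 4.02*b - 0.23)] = (-3.444*b - 1.6482)/(4.2*b^2 + 4.02*b + 0.23)^2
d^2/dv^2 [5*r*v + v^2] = 2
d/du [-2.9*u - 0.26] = -2.90000000000000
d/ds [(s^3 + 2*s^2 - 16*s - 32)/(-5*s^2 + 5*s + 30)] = (-s^2 + 6*s - 16)/(5*(s^2 - 6*s + 9))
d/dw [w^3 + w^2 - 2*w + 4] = 3*w^2 + 2*w - 2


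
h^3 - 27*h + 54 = (h - 3)^2*(h + 6)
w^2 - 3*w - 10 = (w - 5)*(w + 2)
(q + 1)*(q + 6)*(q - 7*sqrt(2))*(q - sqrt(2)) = q^4 - 8*sqrt(2)*q^3 + 7*q^3 - 56*sqrt(2)*q^2 + 20*q^2 - 48*sqrt(2)*q + 98*q + 84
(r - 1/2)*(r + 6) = r^2 + 11*r/2 - 3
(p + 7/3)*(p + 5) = p^2 + 22*p/3 + 35/3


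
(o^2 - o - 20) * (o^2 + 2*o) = o^4 + o^3 - 22*o^2 - 40*o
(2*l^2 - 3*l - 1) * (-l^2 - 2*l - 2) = -2*l^4 - l^3 + 3*l^2 + 8*l + 2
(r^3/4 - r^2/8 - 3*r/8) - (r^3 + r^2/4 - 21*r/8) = -3*r^3/4 - 3*r^2/8 + 9*r/4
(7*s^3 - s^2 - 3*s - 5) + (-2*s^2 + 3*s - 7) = 7*s^3 - 3*s^2 - 12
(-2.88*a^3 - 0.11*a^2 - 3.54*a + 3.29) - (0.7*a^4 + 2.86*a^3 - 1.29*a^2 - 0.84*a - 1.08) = -0.7*a^4 - 5.74*a^3 + 1.18*a^2 - 2.7*a + 4.37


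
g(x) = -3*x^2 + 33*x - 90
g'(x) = 33 - 6*x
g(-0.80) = -118.32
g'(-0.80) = 37.80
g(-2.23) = -178.51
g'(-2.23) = 46.38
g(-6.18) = -408.52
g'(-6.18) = 70.08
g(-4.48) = -298.05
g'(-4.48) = 59.88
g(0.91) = -62.45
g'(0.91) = 27.54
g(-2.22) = -178.05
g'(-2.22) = 46.32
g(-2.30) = -181.77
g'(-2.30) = 46.80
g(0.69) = -68.66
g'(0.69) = 28.86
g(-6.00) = -396.00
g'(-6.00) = 69.00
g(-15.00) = -1260.00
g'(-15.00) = 123.00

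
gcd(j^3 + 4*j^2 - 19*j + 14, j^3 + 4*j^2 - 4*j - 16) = j - 2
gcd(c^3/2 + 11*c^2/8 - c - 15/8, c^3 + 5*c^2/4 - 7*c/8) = 1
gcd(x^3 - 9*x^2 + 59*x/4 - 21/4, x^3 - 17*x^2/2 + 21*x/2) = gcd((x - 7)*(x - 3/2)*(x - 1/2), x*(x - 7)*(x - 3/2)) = x^2 - 17*x/2 + 21/2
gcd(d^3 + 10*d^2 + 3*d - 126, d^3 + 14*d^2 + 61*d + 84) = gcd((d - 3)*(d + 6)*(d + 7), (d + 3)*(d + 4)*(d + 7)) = d + 7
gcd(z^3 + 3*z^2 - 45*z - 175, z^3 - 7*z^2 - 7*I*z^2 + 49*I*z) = z - 7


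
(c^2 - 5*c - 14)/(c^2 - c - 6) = (c - 7)/(c - 3)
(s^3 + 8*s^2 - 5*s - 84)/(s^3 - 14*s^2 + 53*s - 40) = (s^3 + 8*s^2 - 5*s - 84)/(s^3 - 14*s^2 + 53*s - 40)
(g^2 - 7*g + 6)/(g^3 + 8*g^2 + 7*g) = (g^2 - 7*g + 6)/(g*(g^2 + 8*g + 7))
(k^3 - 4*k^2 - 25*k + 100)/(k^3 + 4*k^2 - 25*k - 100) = (k - 4)/(k + 4)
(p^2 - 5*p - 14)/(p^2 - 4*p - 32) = (-p^2 + 5*p + 14)/(-p^2 + 4*p + 32)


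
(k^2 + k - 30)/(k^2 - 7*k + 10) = (k + 6)/(k - 2)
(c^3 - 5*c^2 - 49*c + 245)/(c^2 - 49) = c - 5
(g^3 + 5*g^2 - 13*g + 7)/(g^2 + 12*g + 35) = (g^2 - 2*g + 1)/(g + 5)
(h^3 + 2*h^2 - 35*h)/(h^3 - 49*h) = (h - 5)/(h - 7)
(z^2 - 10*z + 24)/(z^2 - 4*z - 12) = (z - 4)/(z + 2)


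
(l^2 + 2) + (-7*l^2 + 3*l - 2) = -6*l^2 + 3*l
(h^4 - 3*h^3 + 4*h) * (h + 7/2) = h^5 + h^4/2 - 21*h^3/2 + 4*h^2 + 14*h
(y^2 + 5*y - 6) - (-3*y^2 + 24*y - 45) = 4*y^2 - 19*y + 39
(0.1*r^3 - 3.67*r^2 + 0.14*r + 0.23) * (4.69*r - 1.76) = 0.469*r^4 - 17.3883*r^3 + 7.1158*r^2 + 0.8323*r - 0.4048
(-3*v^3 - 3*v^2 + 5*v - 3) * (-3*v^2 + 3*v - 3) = 9*v^5 - 15*v^3 + 33*v^2 - 24*v + 9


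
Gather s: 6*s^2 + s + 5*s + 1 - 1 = 6*s^2 + 6*s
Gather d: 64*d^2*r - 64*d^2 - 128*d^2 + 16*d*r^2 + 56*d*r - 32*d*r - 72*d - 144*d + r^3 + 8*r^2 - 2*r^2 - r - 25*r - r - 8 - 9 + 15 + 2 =d^2*(64*r - 192) + d*(16*r^2 + 24*r - 216) + r^3 + 6*r^2 - 27*r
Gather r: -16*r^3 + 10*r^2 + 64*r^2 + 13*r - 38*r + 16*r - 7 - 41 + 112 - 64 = -16*r^3 + 74*r^2 - 9*r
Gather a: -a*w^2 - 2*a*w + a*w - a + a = a*(-w^2 - w)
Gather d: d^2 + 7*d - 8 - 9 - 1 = d^2 + 7*d - 18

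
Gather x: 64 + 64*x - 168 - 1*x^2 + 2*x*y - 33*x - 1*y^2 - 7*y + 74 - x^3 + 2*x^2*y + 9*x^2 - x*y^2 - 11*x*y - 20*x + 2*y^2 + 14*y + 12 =-x^3 + x^2*(2*y + 8) + x*(-y^2 - 9*y + 11) + y^2 + 7*y - 18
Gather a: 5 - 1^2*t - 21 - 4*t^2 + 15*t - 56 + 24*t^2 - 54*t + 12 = 20*t^2 - 40*t - 60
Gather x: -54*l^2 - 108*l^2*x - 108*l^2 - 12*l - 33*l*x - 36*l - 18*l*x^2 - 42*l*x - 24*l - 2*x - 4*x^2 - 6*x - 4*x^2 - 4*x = -162*l^2 - 72*l + x^2*(-18*l - 8) + x*(-108*l^2 - 75*l - 12)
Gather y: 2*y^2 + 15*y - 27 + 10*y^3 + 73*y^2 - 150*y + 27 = 10*y^3 + 75*y^2 - 135*y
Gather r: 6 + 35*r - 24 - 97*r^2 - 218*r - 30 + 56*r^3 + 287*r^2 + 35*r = 56*r^3 + 190*r^2 - 148*r - 48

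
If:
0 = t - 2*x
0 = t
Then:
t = 0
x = 0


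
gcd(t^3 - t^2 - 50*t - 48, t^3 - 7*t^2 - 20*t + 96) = t - 8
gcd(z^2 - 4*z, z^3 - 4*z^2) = z^2 - 4*z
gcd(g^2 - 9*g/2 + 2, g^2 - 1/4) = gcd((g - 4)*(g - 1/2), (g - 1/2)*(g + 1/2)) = g - 1/2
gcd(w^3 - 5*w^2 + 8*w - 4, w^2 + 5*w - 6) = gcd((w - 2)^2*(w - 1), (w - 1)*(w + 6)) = w - 1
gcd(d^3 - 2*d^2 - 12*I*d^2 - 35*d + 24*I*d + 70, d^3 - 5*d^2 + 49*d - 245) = d - 7*I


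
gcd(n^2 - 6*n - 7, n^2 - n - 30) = 1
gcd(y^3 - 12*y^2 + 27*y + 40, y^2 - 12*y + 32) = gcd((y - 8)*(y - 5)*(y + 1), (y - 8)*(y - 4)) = y - 8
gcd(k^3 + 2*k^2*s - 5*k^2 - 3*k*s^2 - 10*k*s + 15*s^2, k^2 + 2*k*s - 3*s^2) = -k^2 - 2*k*s + 3*s^2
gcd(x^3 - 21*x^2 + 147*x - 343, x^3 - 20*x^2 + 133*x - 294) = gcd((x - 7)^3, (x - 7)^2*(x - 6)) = x^2 - 14*x + 49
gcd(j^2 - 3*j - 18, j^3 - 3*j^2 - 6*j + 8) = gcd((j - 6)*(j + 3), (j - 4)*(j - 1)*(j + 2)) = 1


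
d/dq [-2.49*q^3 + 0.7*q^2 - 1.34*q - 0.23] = -7.47*q^2 + 1.4*q - 1.34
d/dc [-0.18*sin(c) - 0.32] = -0.18*cos(c)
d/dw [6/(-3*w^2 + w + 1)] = 6*(6*w - 1)/(-3*w^2 + w + 1)^2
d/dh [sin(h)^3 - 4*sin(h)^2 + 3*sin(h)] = (3*sin(h)^2 - 8*sin(h) + 3)*cos(h)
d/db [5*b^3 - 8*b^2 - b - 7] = 15*b^2 - 16*b - 1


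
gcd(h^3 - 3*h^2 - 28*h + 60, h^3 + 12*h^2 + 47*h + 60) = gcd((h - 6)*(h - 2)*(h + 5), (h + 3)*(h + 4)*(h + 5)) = h + 5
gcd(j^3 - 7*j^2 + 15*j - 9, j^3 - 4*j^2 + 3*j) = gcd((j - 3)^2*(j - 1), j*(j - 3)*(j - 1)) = j^2 - 4*j + 3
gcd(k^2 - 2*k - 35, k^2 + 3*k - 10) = k + 5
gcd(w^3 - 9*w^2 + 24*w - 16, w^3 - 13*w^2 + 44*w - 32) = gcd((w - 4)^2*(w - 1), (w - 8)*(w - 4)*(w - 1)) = w^2 - 5*w + 4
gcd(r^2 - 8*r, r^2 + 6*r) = r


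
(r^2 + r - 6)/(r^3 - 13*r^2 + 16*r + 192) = (r - 2)/(r^2 - 16*r + 64)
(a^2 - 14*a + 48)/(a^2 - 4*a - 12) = (a - 8)/(a + 2)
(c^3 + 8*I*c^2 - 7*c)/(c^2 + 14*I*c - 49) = c*(c + I)/(c + 7*I)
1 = 1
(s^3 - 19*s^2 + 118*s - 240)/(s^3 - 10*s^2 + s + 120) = (s - 6)/(s + 3)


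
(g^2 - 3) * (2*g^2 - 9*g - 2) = 2*g^4 - 9*g^3 - 8*g^2 + 27*g + 6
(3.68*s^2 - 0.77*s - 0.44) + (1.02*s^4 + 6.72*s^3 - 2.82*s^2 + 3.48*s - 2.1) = 1.02*s^4 + 6.72*s^3 + 0.86*s^2 + 2.71*s - 2.54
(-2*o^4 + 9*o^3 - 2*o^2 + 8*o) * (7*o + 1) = -14*o^5 + 61*o^4 - 5*o^3 + 54*o^2 + 8*o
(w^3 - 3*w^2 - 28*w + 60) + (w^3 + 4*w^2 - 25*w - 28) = 2*w^3 + w^2 - 53*w + 32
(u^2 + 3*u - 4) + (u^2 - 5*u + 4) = 2*u^2 - 2*u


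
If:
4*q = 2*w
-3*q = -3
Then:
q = 1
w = 2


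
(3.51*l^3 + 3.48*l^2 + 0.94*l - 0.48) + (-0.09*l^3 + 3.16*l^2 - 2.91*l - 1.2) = 3.42*l^3 + 6.64*l^2 - 1.97*l - 1.68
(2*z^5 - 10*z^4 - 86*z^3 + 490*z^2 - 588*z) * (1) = 2*z^5 - 10*z^4 - 86*z^3 + 490*z^2 - 588*z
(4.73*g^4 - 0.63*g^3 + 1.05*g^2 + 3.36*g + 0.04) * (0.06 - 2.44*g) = -11.5412*g^5 + 1.821*g^4 - 2.5998*g^3 - 8.1354*g^2 + 0.104*g + 0.0024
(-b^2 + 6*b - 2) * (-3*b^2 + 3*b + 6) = 3*b^4 - 21*b^3 + 18*b^2 + 30*b - 12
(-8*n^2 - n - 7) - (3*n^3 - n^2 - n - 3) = -3*n^3 - 7*n^2 - 4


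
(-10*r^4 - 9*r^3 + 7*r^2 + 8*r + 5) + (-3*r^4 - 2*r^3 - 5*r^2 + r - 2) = -13*r^4 - 11*r^3 + 2*r^2 + 9*r + 3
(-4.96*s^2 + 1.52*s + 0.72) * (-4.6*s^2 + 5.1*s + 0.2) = 22.816*s^4 - 32.288*s^3 + 3.448*s^2 + 3.976*s + 0.144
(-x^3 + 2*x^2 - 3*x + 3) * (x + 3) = -x^4 - x^3 + 3*x^2 - 6*x + 9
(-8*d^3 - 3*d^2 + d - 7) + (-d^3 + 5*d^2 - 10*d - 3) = -9*d^3 + 2*d^2 - 9*d - 10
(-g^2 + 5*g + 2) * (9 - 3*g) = 3*g^3 - 24*g^2 + 39*g + 18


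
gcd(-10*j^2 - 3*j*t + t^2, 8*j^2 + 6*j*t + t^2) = 2*j + t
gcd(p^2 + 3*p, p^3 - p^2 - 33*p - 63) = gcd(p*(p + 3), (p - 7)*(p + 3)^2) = p + 3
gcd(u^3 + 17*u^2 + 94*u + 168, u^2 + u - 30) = u + 6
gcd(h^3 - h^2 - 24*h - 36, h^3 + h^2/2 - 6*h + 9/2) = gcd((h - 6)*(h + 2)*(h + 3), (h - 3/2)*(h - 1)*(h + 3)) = h + 3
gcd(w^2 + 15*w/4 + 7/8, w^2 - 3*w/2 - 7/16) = w + 1/4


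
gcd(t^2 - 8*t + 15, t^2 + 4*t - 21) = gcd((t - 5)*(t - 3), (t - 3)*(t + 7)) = t - 3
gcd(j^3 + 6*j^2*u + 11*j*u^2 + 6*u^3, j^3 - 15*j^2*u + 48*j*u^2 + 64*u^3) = j + u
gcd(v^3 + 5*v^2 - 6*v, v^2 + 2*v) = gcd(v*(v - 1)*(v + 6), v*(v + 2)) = v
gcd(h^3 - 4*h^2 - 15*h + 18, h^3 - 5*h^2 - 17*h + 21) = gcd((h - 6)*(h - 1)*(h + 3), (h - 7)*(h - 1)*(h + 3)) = h^2 + 2*h - 3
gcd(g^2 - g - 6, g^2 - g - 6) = g^2 - g - 6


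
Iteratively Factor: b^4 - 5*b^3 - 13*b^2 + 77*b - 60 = (b + 4)*(b^3 - 9*b^2 + 23*b - 15) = (b - 3)*(b + 4)*(b^2 - 6*b + 5) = (b - 5)*(b - 3)*(b + 4)*(b - 1)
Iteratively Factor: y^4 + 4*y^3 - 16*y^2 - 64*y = (y)*(y^3 + 4*y^2 - 16*y - 64) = y*(y + 4)*(y^2 - 16) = y*(y - 4)*(y + 4)*(y + 4)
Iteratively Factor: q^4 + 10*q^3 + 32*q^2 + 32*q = (q + 2)*(q^3 + 8*q^2 + 16*q) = q*(q + 2)*(q^2 + 8*q + 16) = q*(q + 2)*(q + 4)*(q + 4)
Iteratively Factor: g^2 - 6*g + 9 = (g - 3)*(g - 3)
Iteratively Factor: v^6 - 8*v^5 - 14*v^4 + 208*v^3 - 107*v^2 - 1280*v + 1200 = (v + 3)*(v^5 - 11*v^4 + 19*v^3 + 151*v^2 - 560*v + 400) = (v - 1)*(v + 3)*(v^4 - 10*v^3 + 9*v^2 + 160*v - 400) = (v - 1)*(v + 3)*(v + 4)*(v^3 - 14*v^2 + 65*v - 100) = (v - 5)*(v - 1)*(v + 3)*(v + 4)*(v^2 - 9*v + 20) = (v - 5)*(v - 4)*(v - 1)*(v + 3)*(v + 4)*(v - 5)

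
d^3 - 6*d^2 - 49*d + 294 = (d - 7)*(d - 6)*(d + 7)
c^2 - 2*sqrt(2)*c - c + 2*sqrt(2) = (c - 1)*(c - 2*sqrt(2))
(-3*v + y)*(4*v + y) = -12*v^2 + v*y + y^2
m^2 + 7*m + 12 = (m + 3)*(m + 4)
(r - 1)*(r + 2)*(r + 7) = r^3 + 8*r^2 + 5*r - 14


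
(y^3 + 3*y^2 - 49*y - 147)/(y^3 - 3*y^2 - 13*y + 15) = (y^2 - 49)/(y^2 - 6*y + 5)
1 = 1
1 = 1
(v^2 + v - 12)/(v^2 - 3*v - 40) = (-v^2 - v + 12)/(-v^2 + 3*v + 40)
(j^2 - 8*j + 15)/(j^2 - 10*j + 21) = (j - 5)/(j - 7)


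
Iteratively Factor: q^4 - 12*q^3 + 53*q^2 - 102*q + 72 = (q - 2)*(q^3 - 10*q^2 + 33*q - 36) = (q - 3)*(q - 2)*(q^2 - 7*q + 12) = (q - 4)*(q - 3)*(q - 2)*(q - 3)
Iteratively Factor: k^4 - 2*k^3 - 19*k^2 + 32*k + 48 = (k + 4)*(k^3 - 6*k^2 + 5*k + 12) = (k - 3)*(k + 4)*(k^2 - 3*k - 4) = (k - 3)*(k + 1)*(k + 4)*(k - 4)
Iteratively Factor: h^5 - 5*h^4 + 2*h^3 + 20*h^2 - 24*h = (h - 2)*(h^4 - 3*h^3 - 4*h^2 + 12*h) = (h - 3)*(h - 2)*(h^3 - 4*h) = (h - 3)*(h - 2)*(h + 2)*(h^2 - 2*h) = (h - 3)*(h - 2)^2*(h + 2)*(h)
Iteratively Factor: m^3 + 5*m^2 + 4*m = (m + 4)*(m^2 + m) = (m + 1)*(m + 4)*(m)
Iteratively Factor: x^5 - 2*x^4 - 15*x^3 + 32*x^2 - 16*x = (x - 1)*(x^4 - x^3 - 16*x^2 + 16*x) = (x - 1)*(x + 4)*(x^3 - 5*x^2 + 4*x) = (x - 1)^2*(x + 4)*(x^2 - 4*x) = x*(x - 1)^2*(x + 4)*(x - 4)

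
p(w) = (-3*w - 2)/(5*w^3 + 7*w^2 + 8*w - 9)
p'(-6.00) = -0.00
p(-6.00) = -0.02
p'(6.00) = 0.00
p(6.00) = -0.01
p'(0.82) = 4.63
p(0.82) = -0.89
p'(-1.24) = 0.09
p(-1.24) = -0.10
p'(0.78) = 7.35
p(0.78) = -1.12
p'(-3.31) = -0.03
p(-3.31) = -0.06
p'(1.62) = 0.18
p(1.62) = -0.16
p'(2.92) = 0.03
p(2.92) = -0.05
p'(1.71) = 0.16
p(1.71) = -0.14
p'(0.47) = 7.00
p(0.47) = 1.07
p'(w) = (-3*w - 2)*(-15*w^2 - 14*w - 8)/(5*w^3 + 7*w^2 + 8*w - 9)^2 - 3/(5*w^3 + 7*w^2 + 8*w - 9) = (30*w^3 + 51*w^2 + 28*w + 43)/(25*w^6 + 70*w^5 + 129*w^4 + 22*w^3 - 62*w^2 - 144*w + 81)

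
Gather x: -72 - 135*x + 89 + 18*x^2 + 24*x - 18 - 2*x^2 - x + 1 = 16*x^2 - 112*x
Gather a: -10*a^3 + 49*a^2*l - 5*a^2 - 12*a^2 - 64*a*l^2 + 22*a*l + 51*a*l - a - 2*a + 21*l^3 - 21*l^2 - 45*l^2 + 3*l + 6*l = -10*a^3 + a^2*(49*l - 17) + a*(-64*l^2 + 73*l - 3) + 21*l^3 - 66*l^2 + 9*l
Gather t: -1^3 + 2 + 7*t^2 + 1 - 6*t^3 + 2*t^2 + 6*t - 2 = -6*t^3 + 9*t^2 + 6*t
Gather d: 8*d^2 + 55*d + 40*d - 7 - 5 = 8*d^2 + 95*d - 12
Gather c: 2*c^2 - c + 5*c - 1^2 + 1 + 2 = 2*c^2 + 4*c + 2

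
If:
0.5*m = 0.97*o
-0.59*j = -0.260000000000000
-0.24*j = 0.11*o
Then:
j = 0.44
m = -1.87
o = -0.96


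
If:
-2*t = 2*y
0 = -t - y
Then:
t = -y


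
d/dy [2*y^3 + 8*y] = 6*y^2 + 8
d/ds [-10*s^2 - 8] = -20*s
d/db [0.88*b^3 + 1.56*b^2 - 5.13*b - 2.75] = 2.64*b^2 + 3.12*b - 5.13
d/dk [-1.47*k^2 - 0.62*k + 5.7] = -2.94*k - 0.62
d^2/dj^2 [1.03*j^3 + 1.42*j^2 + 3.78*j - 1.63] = 6.18*j + 2.84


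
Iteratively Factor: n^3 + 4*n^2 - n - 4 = (n + 4)*(n^2 - 1) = (n + 1)*(n + 4)*(n - 1)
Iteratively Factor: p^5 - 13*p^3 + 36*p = (p + 2)*(p^4 - 2*p^3 - 9*p^2 + 18*p) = (p + 2)*(p + 3)*(p^3 - 5*p^2 + 6*p) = (p - 3)*(p + 2)*(p + 3)*(p^2 - 2*p) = (p - 3)*(p - 2)*(p + 2)*(p + 3)*(p)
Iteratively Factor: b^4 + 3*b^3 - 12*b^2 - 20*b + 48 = (b - 2)*(b^3 + 5*b^2 - 2*b - 24) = (b - 2)^2*(b^2 + 7*b + 12) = (b - 2)^2*(b + 3)*(b + 4)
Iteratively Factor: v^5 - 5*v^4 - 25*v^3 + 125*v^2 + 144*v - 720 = (v + 4)*(v^4 - 9*v^3 + 11*v^2 + 81*v - 180) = (v - 3)*(v + 4)*(v^3 - 6*v^2 - 7*v + 60) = (v - 5)*(v - 3)*(v + 4)*(v^2 - v - 12) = (v - 5)*(v - 3)*(v + 3)*(v + 4)*(v - 4)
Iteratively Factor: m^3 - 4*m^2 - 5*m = (m)*(m^2 - 4*m - 5) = m*(m - 5)*(m + 1)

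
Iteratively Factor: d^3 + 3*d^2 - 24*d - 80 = (d + 4)*(d^2 - d - 20) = (d - 5)*(d + 4)*(d + 4)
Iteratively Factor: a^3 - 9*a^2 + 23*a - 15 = (a - 3)*(a^2 - 6*a + 5) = (a - 3)*(a - 1)*(a - 5)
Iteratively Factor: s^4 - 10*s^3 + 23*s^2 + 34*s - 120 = (s - 4)*(s^3 - 6*s^2 - s + 30) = (s - 4)*(s - 3)*(s^2 - 3*s - 10) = (s - 4)*(s - 3)*(s + 2)*(s - 5)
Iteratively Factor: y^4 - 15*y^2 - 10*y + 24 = (y - 1)*(y^3 + y^2 - 14*y - 24) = (y - 1)*(y + 3)*(y^2 - 2*y - 8) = (y - 4)*(y - 1)*(y + 3)*(y + 2)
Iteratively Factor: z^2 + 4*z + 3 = (z + 3)*(z + 1)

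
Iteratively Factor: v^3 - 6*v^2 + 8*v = (v)*(v^2 - 6*v + 8) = v*(v - 4)*(v - 2)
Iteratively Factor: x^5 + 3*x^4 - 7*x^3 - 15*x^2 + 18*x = (x - 2)*(x^4 + 5*x^3 + 3*x^2 - 9*x) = (x - 2)*(x + 3)*(x^3 + 2*x^2 - 3*x) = (x - 2)*(x + 3)^2*(x^2 - x) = (x - 2)*(x - 1)*(x + 3)^2*(x)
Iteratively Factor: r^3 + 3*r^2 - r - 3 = (r + 1)*(r^2 + 2*r - 3) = (r + 1)*(r + 3)*(r - 1)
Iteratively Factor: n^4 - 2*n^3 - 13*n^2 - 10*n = (n - 5)*(n^3 + 3*n^2 + 2*n) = n*(n - 5)*(n^2 + 3*n + 2) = n*(n - 5)*(n + 1)*(n + 2)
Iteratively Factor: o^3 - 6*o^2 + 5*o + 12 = (o - 4)*(o^2 - 2*o - 3) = (o - 4)*(o - 3)*(o + 1)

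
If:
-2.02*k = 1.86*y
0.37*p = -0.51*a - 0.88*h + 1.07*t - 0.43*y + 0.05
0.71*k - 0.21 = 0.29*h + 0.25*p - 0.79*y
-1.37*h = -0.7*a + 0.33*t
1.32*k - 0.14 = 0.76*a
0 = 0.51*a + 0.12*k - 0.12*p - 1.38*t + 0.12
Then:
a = -2.75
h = -1.12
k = -1.48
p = 1.34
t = -1.17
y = 1.60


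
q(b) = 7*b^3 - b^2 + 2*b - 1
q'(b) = 21*b^2 - 2*b + 2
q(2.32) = 85.67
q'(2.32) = 110.39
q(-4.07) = -497.64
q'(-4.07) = 358.00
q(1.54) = 25.27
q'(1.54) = 48.72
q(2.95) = 175.90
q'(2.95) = 178.85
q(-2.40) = -108.33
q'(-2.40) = 127.76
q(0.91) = 5.27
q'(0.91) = 17.57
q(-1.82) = -50.15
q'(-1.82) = 75.20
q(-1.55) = -32.57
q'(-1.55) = 55.55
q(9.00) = 5039.00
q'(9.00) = 1685.00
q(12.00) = 11975.00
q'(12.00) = 3002.00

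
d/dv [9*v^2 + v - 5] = 18*v + 1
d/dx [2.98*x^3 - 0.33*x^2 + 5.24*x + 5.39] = 8.94*x^2 - 0.66*x + 5.24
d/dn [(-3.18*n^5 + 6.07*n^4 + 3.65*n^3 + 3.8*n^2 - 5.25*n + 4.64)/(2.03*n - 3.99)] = (-25.8216*n^5 + 100.4073*n^4 - 82.0582*n^3 - 35.9765*n^2 - 30.324*n + 11.5283)/(4.1209*n^2 - 16.1994*n + 15.9201)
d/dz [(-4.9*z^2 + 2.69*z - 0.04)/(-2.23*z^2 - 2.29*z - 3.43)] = (17.2197*z^2 + 33.4356*z - 9.3183)/(4.9729*z^4 + 10.2134*z^3 + 20.5419*z^2 + 15.7094*z + 11.7649)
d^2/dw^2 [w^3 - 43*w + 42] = 6*w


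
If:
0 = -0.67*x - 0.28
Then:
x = -0.42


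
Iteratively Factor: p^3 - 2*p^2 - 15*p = (p)*(p^2 - 2*p - 15) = p*(p + 3)*(p - 5)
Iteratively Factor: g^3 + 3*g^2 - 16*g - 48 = (g - 4)*(g^2 + 7*g + 12) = (g - 4)*(g + 3)*(g + 4)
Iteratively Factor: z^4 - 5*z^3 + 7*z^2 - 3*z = (z)*(z^3 - 5*z^2 + 7*z - 3) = z*(z - 3)*(z^2 - 2*z + 1) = z*(z - 3)*(z - 1)*(z - 1)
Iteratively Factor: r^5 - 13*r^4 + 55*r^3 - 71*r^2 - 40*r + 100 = (r - 2)*(r^4 - 11*r^3 + 33*r^2 - 5*r - 50) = (r - 5)*(r - 2)*(r^3 - 6*r^2 + 3*r + 10) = (r - 5)*(r - 2)^2*(r^2 - 4*r - 5) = (r - 5)^2*(r - 2)^2*(r + 1)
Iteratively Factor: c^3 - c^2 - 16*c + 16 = (c - 1)*(c^2 - 16) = (c - 1)*(c + 4)*(c - 4)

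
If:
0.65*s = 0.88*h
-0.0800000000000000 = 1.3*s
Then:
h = -0.05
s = -0.06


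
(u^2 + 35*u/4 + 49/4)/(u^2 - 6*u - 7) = (4*u^2 + 35*u + 49)/(4*(u^2 - 6*u - 7))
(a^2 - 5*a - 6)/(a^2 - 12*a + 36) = (a + 1)/(a - 6)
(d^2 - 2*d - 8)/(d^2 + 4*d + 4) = (d - 4)/(d + 2)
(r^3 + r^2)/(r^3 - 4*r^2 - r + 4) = r^2/(r^2 - 5*r + 4)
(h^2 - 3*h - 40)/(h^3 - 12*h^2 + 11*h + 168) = (h + 5)/(h^2 - 4*h - 21)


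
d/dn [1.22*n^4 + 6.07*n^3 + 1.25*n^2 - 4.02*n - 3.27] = 4.88*n^3 + 18.21*n^2 + 2.5*n - 4.02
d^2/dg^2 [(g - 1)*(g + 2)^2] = 6*g + 6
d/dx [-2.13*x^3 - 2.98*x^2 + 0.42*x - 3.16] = -6.39*x^2 - 5.96*x + 0.42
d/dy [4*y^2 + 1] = 8*y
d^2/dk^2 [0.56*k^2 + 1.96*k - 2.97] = 1.12000000000000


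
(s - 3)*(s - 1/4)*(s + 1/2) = s^3 - 11*s^2/4 - 7*s/8 + 3/8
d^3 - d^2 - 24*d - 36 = (d - 6)*(d + 2)*(d + 3)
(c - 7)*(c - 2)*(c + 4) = c^3 - 5*c^2 - 22*c + 56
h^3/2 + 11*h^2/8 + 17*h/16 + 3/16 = (h/2 + 1/2)*(h + 1/4)*(h + 3/2)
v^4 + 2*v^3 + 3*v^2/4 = v^2*(v + 1/2)*(v + 3/2)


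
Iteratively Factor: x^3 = (x)*(x^2) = x^2*(x)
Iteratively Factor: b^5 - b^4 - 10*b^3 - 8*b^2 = (b + 1)*(b^4 - 2*b^3 - 8*b^2) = b*(b + 1)*(b^3 - 2*b^2 - 8*b) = b*(b - 4)*(b + 1)*(b^2 + 2*b) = b^2*(b - 4)*(b + 1)*(b + 2)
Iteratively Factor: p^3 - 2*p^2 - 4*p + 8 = (p - 2)*(p^2 - 4) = (p - 2)^2*(p + 2)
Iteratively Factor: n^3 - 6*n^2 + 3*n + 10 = (n + 1)*(n^2 - 7*n + 10) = (n - 2)*(n + 1)*(n - 5)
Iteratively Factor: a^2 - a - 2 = (a - 2)*(a + 1)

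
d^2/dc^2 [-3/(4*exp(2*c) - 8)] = 3*(-exp(2*c) - 2)*exp(2*c)/(exp(2*c) - 2)^3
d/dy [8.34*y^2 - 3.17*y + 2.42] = 16.68*y - 3.17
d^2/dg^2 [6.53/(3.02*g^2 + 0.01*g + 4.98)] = (-119.112424*g^2 - 0.394412*g + 6.53*(6.04*g + 0.01)*(12.08*g + 0.02) - 196.417176)/(3.02*g^2 + 0.01*g + 4.98)^3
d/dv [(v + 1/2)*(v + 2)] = 2*v + 5/2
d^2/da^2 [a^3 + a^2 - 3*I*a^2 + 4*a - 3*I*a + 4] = 6*a + 2 - 6*I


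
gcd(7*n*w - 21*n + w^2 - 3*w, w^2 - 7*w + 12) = w - 3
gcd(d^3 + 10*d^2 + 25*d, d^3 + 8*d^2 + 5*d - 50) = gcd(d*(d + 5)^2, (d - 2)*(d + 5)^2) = d^2 + 10*d + 25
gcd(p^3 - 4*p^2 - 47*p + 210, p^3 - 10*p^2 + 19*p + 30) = p^2 - 11*p + 30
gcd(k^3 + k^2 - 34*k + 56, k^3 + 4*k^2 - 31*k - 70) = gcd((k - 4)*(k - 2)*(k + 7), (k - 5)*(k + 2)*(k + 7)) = k + 7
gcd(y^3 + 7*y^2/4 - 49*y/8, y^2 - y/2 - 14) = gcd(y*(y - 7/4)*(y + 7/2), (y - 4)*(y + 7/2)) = y + 7/2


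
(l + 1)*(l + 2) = l^2 + 3*l + 2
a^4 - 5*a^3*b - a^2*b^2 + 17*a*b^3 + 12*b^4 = (a - 4*b)*(a - 3*b)*(a + b)^2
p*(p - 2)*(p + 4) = p^3 + 2*p^2 - 8*p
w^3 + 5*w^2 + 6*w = w*(w + 2)*(w + 3)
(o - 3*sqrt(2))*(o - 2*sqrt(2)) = o^2 - 5*sqrt(2)*o + 12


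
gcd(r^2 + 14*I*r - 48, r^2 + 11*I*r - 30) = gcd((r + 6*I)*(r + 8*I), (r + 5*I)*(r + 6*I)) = r + 6*I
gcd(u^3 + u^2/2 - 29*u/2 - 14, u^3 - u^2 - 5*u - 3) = u + 1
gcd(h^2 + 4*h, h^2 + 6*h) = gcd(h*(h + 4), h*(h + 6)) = h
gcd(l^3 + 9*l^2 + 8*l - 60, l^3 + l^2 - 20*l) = l + 5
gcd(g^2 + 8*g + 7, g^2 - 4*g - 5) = g + 1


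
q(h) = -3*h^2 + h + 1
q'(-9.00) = 55.00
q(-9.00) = -251.00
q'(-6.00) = 37.00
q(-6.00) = -113.00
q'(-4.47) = 27.82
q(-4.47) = -63.41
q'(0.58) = -2.48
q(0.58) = 0.57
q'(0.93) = -4.58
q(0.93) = -0.66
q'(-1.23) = 8.38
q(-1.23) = -4.77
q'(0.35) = -1.10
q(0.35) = 0.98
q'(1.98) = -10.88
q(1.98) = -8.78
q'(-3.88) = 24.28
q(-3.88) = -48.04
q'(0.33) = -0.98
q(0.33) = 1.00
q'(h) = 1 - 6*h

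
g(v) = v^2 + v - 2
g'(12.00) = 25.00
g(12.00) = 154.00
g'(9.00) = 19.00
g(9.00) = 88.00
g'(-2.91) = -4.82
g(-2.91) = 3.56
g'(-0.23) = 0.54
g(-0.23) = -2.18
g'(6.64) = 14.28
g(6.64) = 48.73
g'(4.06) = 9.12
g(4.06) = 18.54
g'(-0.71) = -0.42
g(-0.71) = -2.21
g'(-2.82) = -4.64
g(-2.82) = 3.13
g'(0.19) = 1.38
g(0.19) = -1.77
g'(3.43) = 7.86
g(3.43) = 13.19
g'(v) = 2*v + 1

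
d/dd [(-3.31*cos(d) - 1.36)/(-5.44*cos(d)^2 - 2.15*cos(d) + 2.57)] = (18.0064*cos(d)^2 + 14.7968*cos(d) + 11.4307)*sin(d)/(29.5936*cos(d)^4 + 23.392*cos(d)^3 - 23.3391*cos(d)^2 - 11.051*cos(d) + 6.6049)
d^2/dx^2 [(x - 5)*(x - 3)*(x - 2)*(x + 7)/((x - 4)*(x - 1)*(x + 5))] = 12*(-3*x^6 + 52*x^5 - 339*x^4 + 784*x^3 - 505*x^2 + 1500*x - 4945)/(x^9 - 63*x^7 + 60*x^6 + 1323*x^5 - 2520*x^4 - 8061*x^3 + 26460*x^2 - 25200*x + 8000)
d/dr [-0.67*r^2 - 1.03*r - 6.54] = -1.34*r - 1.03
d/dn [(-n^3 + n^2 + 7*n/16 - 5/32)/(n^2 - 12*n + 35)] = (-16*n^4 + 384*n^3 - 1879*n^2 + 1125*n + 215)/(16*(n^4 - 24*n^3 + 214*n^2 - 840*n + 1225))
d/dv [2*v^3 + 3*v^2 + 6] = 6*v*(v + 1)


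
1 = 1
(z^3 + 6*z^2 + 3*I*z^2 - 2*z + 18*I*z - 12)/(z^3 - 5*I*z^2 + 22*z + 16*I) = (z + 6)/(z - 8*I)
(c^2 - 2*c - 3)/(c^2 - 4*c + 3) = (c + 1)/(c - 1)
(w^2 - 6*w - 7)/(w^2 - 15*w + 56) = (w + 1)/(w - 8)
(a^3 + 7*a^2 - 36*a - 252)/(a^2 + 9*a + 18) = (a^2 + a - 42)/(a + 3)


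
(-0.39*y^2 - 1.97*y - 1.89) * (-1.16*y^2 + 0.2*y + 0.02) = 0.4524*y^4 + 2.2072*y^3 + 1.7906*y^2 - 0.4174*y - 0.0378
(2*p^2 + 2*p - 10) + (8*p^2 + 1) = 10*p^2 + 2*p - 9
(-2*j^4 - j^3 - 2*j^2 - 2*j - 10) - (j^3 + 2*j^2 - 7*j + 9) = -2*j^4 - 2*j^3 - 4*j^2 + 5*j - 19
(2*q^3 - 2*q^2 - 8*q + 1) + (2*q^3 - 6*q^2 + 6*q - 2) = 4*q^3 - 8*q^2 - 2*q - 1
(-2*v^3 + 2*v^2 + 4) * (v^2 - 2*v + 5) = -2*v^5 + 6*v^4 - 14*v^3 + 14*v^2 - 8*v + 20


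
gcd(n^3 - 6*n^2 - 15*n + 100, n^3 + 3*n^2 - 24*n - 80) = n^2 - n - 20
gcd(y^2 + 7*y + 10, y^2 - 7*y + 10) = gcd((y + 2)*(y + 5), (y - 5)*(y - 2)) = 1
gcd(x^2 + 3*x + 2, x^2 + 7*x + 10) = x + 2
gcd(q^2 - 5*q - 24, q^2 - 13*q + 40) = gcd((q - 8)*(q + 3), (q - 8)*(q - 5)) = q - 8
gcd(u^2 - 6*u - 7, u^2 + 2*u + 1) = u + 1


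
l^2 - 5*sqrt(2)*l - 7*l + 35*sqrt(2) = (l - 7)*(l - 5*sqrt(2))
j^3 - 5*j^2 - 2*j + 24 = (j - 4)*(j - 3)*(j + 2)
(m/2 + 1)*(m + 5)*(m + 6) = m^3/2 + 13*m^2/2 + 26*m + 30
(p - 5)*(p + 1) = p^2 - 4*p - 5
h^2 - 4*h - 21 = (h - 7)*(h + 3)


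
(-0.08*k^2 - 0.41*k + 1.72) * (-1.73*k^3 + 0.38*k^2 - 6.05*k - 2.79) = 0.1384*k^5 + 0.6789*k^4 - 2.6474*k^3 + 3.3573*k^2 - 9.2621*k - 4.7988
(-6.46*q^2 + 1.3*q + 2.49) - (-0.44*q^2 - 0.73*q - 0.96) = -6.02*q^2 + 2.03*q + 3.45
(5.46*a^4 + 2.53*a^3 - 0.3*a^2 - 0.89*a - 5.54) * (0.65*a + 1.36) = 3.549*a^5 + 9.0701*a^4 + 3.2458*a^3 - 0.9865*a^2 - 4.8114*a - 7.5344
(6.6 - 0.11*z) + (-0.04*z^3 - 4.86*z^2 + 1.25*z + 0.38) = -0.04*z^3 - 4.86*z^2 + 1.14*z + 6.98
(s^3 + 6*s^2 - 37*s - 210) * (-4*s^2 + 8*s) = -4*s^5 - 16*s^4 + 196*s^3 + 544*s^2 - 1680*s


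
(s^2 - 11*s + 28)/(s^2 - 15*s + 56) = (s - 4)/(s - 8)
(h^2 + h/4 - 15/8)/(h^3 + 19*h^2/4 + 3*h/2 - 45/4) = (h + 3/2)/(h^2 + 6*h + 9)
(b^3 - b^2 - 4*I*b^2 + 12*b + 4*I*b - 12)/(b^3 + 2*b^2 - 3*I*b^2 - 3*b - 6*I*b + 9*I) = (b^2 - 4*I*b + 12)/(b^2 + 3*b*(1 - I) - 9*I)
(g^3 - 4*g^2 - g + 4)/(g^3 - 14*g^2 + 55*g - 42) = (g^2 - 3*g - 4)/(g^2 - 13*g + 42)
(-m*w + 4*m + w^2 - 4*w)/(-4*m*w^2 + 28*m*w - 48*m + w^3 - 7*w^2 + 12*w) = (-m + w)/(-4*m*w + 12*m + w^2 - 3*w)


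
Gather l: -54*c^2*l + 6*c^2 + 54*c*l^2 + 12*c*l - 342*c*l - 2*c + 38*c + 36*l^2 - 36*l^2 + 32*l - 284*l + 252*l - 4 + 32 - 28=6*c^2 + 54*c*l^2 + 36*c + l*(-54*c^2 - 330*c)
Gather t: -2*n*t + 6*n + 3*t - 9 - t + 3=6*n + t*(2 - 2*n) - 6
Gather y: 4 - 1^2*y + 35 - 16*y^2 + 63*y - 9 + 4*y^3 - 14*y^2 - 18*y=4*y^3 - 30*y^2 + 44*y + 30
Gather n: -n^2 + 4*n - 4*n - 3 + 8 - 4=1 - n^2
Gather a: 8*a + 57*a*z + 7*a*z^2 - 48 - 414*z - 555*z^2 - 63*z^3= a*(7*z^2 + 57*z + 8) - 63*z^3 - 555*z^2 - 414*z - 48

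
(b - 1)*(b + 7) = b^2 + 6*b - 7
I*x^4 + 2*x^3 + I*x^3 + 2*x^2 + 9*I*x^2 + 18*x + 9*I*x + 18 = (x - 3*I)*(x - 2*I)*(x + 3*I)*(I*x + I)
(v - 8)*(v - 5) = v^2 - 13*v + 40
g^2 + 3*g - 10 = (g - 2)*(g + 5)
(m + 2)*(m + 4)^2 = m^3 + 10*m^2 + 32*m + 32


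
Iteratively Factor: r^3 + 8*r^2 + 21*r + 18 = (r + 3)*(r^2 + 5*r + 6) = (r + 2)*(r + 3)*(r + 3)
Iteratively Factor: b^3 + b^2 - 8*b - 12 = (b + 2)*(b^2 - b - 6) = (b + 2)^2*(b - 3)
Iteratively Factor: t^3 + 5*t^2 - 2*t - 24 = (t + 4)*(t^2 + t - 6) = (t - 2)*(t + 4)*(t + 3)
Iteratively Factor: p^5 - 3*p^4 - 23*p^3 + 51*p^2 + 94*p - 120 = (p - 1)*(p^4 - 2*p^3 - 25*p^2 + 26*p + 120) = (p - 1)*(p + 2)*(p^3 - 4*p^2 - 17*p + 60) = (p - 1)*(p + 2)*(p + 4)*(p^2 - 8*p + 15) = (p - 5)*(p - 1)*(p + 2)*(p + 4)*(p - 3)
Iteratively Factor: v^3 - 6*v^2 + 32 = (v - 4)*(v^2 - 2*v - 8) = (v - 4)^2*(v + 2)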